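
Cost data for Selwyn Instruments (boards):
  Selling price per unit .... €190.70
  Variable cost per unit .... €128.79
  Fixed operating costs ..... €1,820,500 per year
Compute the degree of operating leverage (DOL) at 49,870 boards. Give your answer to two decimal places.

At 49,870 units, contribution = 49,870 × €61.91 = €3,087,451.70.
Operating income = contribution − fixed costs = €3,087,451.70 − €1,820,500 = €1,266,951.70.
DOL = contribution ÷ EBIT = €3,087,451.70 ÷ €1,266,951.70 = 2.4369.

2.44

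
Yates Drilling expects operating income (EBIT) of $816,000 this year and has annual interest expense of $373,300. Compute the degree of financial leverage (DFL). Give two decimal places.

1.84

Annual interest charges come to $373,300.00.
DFL = EBIT ÷ (EBIT − I) = $816,000 ÷ ($816,000 − $373,300.00) = $816,000 ÷ $442,700.00 = 1.8432.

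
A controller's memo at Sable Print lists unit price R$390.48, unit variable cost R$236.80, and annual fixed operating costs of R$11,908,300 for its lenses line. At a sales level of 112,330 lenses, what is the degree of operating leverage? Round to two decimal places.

3.22

At 112,330 units, contribution = 112,330 × R$153.68 = R$17,262,874.40.
Subtracting fixed costs: EBIT = R$17,262,874.40 − R$11,908,300 = R$5,354,574.40.
DOL = contribution ÷ EBIT = R$17,262,874.40 ÷ R$5,354,574.40 = 3.2239.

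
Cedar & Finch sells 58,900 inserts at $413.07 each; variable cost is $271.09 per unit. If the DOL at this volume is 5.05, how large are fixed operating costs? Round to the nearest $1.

$6,706,657

Total contribution margin = 58,900 × $141.98 = $8,362,622.00.
Since DOL = CM ÷ EBIT, EBIT = $8,362,622.00 ÷ 5.05 = $1,655,964.75.
And FC = contribution − EBIT = $8,362,622.00 − $1,655,964.75 = $6,706,657.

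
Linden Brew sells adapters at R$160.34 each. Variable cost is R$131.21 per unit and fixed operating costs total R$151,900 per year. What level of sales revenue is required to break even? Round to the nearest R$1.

Contribution margin per unit = R$160.34 − R$131.21 = R$29.13, a CM ratio of R$29.13 ÷ R$160.34 = 0.1817.
Break-even sales = FC ÷ CM ratio = R$151,900 × R$160.34 / R$29.13 = R$836,102.

R$836,102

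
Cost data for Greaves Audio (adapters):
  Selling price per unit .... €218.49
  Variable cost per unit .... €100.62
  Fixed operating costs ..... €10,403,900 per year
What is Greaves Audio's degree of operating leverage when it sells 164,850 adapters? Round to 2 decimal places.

2.15

At 164,850 units, contribution = 164,850 × €117.87 = €19,430,869.50.
EBIT = €19,430,869.50 − €10,403,900 = €9,026,969.50.
Degree of operating leverage = €19,430,869.50 / €9,026,969.50 = 2.1525.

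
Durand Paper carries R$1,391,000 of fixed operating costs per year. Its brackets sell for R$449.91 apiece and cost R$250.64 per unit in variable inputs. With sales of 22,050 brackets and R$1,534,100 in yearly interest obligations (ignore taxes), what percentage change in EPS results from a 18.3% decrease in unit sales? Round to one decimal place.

Contribution at this volume is 22,050 × R$199.27 = R$4,393,903.50.
EBIT = R$4,393,903.50 − R$1,391,000 = R$3,002,903.50.
Interest = R$1,534,100.00, so EBIT − I = R$1,468,803.50.
DCL = total CM / (EBIT − I) = R$4,393,903.50 / R$1,468,803.50 = 2.9915.
EPS therefore changes by 2.9915 × (-18.3%) = -54.7%.

-54.7%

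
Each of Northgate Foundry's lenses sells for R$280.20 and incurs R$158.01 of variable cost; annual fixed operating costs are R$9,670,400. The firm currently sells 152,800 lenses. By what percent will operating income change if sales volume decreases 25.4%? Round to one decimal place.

Total contribution margin = 152,800 × R$122.19 = R$18,670,632.00.
Subtracting fixed costs: EBIT = R$18,670,632.00 − R$9,670,400 = R$9,000,232.00.
So DOL = total CM / EBIT = R$18,670,632.00 / R$9,000,232.00 = 2.0745.
Operating income changes by 2.0745 × -25.4% = -52.7%.

-52.7%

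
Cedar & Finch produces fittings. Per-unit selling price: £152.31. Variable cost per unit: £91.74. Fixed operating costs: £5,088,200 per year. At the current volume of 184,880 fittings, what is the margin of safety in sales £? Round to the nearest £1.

Each unit contributes £152.31 − £91.74 = £60.57. Break-even units = £5,088,200 ÷ £60.57 = 84,005.28; break-even revenue = 84,005.28 × £152.31 = £12,794,844.68.
Current sales = 184,880 × £152.31 = £28,159,072.80.
Margin of safety = £28,159,072.80 − £12,794,844.68 = £15,364,228.

£15,364,228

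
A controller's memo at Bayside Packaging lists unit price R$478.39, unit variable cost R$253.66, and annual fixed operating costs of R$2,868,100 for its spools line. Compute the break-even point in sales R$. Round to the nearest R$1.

CM per unit = R$478.39 − R$253.66 = R$224.73; CM ratio = R$224.73 / R$478.39 = 0.4698.
Break-even sales = FC ÷ CM ratio = R$2,868,100 × R$478.39 / R$224.73 = R$6,105,417.

R$6,105,417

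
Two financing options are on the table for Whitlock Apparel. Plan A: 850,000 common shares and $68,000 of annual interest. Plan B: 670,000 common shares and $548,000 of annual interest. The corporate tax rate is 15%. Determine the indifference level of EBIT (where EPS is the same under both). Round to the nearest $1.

Set EPS_A = EPS_B: (EBIT − $68,000)(1 − 0.15) ÷ 850,000 = (EBIT − $548,000)(1 − 0.15) ÷ 670,000.
The (1 − t) factor cancels: (EBIT − 68,000) × 670,000 = (EBIT − 548,000) × 850,000.
Solving, EBIT = (548,000·850,000 − 68,000·670,000) / (850,000 − 670,000) = 420,240,000,000 / 180,000 = 2,334,666.67.

$2,334,667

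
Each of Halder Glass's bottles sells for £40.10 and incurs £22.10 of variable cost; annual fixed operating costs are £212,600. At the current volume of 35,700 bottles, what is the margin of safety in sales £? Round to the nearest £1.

£957,944

Contribution margin per unit = £40.10 − £22.10 = £18.00. Break-even units = £212,600 ÷ £18.00 = 11,811.11; break-even revenue = 11,811.11 × £40.10 = £473,625.56.
Actual sales revenue = 35,700 × £40.10 = £1,431,570.00.
Margin of safety = £1,431,570.00 − £473,625.56 = £957,944.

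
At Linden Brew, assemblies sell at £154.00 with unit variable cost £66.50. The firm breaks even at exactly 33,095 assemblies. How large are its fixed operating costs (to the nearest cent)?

£2,895,812.50

Contribution margin per unit = £154.00 − £66.50 = £87.50.
Since BE = FC / CM, FC = 33,095 × £87.50 = £2,895,812.50.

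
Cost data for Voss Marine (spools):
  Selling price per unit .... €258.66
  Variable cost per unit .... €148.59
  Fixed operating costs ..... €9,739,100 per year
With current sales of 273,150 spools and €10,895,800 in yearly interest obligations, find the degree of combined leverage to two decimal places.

Contribution at this volume is 273,150 × €110.07 = €30,065,620.50.
Operating income = contribution − fixed costs = €30,065,620.50 − €9,739,100 = €20,326,520.50. Interest = €10,895,800.00.
DOL = €30,065,620.50 ÷ €20,326,520.50 = 1.4791; DFL = €20,326,520.50 ÷ €9,430,720.50 = 2.1554.
Combined leverage = 1.4791 × 2.1554 = 3.1881.

3.19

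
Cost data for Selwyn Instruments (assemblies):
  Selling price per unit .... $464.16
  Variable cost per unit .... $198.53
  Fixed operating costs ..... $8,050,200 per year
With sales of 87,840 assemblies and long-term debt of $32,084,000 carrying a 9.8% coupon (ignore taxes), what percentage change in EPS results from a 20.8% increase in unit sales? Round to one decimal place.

Contribution at this volume is 87,840 × $265.63 = $23,332,939.20.
Subtracting fixed costs: EBIT = $23,332,939.20 − $8,050,200 = $15,282,739.20.
After interest of $3,144,232.00, pre-tax earnings = $12,138,507.20.
DCL = total CM / (EBIT − I) = $23,332,939.20 / $12,138,507.20 = 1.9222.
EPS therefore changes by 1.9222 × (+20.8%) = +40.0%.

+40.0%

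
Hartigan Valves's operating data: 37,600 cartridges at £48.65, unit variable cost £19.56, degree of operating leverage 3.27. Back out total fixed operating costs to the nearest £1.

£759,293

At 37,600 units, contribution = 37,600 × £29.09 = £1,093,784.00.
Since DOL = CM ÷ EBIT, EBIT = £1,093,784.00 ÷ 3.27 = £334,490.52.
Fixed costs = CM − EBIT = £1,093,784.00 − £334,490.52 = £759,293.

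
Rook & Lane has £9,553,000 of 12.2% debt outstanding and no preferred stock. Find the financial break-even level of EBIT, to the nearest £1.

£1,165,466

Annual interest = 12.2% × £9,553,000 = £1,165,466.00.
With no preferred dividends, EPS = 0 when EBIT exactly covers interest, so the financial break-even EBIT is £1,165,466.00.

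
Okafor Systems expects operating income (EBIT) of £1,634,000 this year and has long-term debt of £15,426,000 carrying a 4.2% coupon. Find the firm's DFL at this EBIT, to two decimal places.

1.66

Interest = £647,892.00.
DFL = EBIT ÷ (EBIT − I) = £1,634,000 ÷ (£1,634,000 − £647,892.00) = £1,634,000 ÷ £986,108.00 = 1.6570.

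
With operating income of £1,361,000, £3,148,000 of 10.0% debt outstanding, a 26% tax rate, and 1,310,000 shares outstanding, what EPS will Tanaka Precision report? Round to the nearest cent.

Interest = £314,800.00, so EBT = £1,361,000 − £314,800.00 = £1,046,200.00.
Net income = £1,046,200.00 × (1 − 0.26) = £774,188.00.
Per share: £774,188.00 / 1,310,000 shares = £0.59.

£0.59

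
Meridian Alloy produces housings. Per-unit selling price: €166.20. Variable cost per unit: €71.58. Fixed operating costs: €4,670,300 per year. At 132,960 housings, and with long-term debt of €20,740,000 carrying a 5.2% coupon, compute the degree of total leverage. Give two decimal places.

1.84

At 132,960 units, contribution = 132,960 × €94.62 = €12,580,675.20.
Operating income = contribution − fixed costs = €12,580,675.20 − €4,670,300 = €7,910,375.20. Interest = €1,078,480.00.
DOL = €12,580,675.20 ÷ €7,910,375.20 = 1.5904; DFL = €7,910,375.20 ÷ €6,831,895.20 = 1.1579.
DCL = DOL × DFL = 1.5904 × 1.1579 = 1.8415.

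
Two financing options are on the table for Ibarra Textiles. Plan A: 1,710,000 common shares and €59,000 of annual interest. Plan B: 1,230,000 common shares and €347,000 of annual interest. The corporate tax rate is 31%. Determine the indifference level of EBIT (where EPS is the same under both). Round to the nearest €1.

€1,085,000

At indifference, (EBIT − 59,000)(1 − t)/1,710,000 = (EBIT − 347,000)(1 − t)/1,230,000.
Cancelling (1 − t) and cross-multiplying: 1,230,000·(EBIT − 59,000) = 1,710,000·(EBIT − 347,000).
EBIT × (1,710,000 − 1,230,000) = 347,000 × 1,710,000 − 59,000 × 1,230,000 = 520,800,000,000, so EBIT = 520,800,000,000 ÷ 480,000 = 1,085,000.00.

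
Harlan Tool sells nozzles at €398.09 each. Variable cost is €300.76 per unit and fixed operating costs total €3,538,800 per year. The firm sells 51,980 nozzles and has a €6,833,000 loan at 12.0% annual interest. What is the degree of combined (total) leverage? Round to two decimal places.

Total contribution margin = 51,980 × €97.33 = €5,059,213.40.
EBIT = €5,059,213.40 − €3,538,800 = €1,520,413.40. Interest = €819,960.00.
DOL = €5,059,213.40 ÷ €1,520,413.40 = 3.3275; DFL = €1,520,413.40 ÷ €700,453.40 = 2.1706.
Combined leverage = 3.3275 × 2.1706 = 7.2227.

7.22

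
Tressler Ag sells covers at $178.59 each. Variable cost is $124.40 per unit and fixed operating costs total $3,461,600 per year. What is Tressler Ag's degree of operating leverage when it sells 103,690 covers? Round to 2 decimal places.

2.60

At 103,690 units, contribution = 103,690 × $54.19 = $5,618,961.10.
Subtracting fixed costs: EBIT = $5,618,961.10 − $3,461,600 = $2,157,361.10.
Degree of operating leverage = $5,618,961.10 / $2,157,361.10 = 2.6046.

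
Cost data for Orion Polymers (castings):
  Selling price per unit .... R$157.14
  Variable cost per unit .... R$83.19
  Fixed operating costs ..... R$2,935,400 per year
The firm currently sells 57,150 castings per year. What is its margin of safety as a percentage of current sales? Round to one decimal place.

30.5%

Unit CM = price − variable cost = R$157.14 − R$83.19 = R$73.95. Break-even units = R$2,935,400 ÷ R$73.95 = 39,694.39; break-even revenue = 39,694.39 × R$157.14 = R$6,237,576.15.
Current sales = 57,150 × R$157.14 = R$8,980,551.00.
Margin of safety = (R$8,980,551.00 − R$6,237,576.15) ÷ R$8,980,551.00 = 30.5%.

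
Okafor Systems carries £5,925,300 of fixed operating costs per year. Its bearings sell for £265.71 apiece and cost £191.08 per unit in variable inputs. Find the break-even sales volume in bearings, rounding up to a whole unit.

79,396 bearings

Unit CM = price − variable cost = £265.71 − £191.08 = £74.63.
Break-even Q = £5,925,300 / £74.63 = 79,395.69 → 79,396 bearings.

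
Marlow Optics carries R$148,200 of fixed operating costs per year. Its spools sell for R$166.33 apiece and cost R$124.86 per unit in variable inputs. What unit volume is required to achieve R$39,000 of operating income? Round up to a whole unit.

4,515 spools

Unit CM = price − variable cost = R$166.33 − R$124.86 = R$41.47.
Required volume = (fixed costs + target profit) ÷ CM = (R$148,200 + R$39,000) ÷ R$41.47 = 4,514.11, so 4,515 spools.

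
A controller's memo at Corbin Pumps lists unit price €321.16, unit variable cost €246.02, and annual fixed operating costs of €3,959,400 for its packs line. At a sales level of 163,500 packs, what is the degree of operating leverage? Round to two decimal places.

1.48

Contribution at this volume is 163,500 × €75.14 = €12,285,390.00.
EBIT = €12,285,390.00 − €3,959,400 = €8,325,990.00.
Degree of operating leverage = €12,285,390.00 / €8,325,990.00 = 1.4755.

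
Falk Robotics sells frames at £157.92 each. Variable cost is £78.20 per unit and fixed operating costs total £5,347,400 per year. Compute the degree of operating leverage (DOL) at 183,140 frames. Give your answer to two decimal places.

1.58

At 183,140 units, contribution = 183,140 × £79.72 = £14,599,920.80.
Operating income = contribution − fixed costs = £14,599,920.80 − £5,347,400 = £9,252,520.80.
DOL = contribution ÷ EBIT = £14,599,920.80 ÷ £9,252,520.80 = 1.5779.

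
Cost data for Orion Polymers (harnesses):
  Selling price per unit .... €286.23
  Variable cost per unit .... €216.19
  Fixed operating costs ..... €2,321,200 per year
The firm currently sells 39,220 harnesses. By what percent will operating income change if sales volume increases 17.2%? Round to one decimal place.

At 39,220 units, contribution = 39,220 × €70.04 = €2,746,968.80.
Subtracting fixed costs: EBIT = €2,746,968.80 − €2,321,200 = €425,768.80.
DOL = contribution ÷ EBIT = €2,746,968.80 ÷ €425,768.80 = 6.4518.
Operating income changes by 6.4518 × +17.2% = +111.0%.

+111.0%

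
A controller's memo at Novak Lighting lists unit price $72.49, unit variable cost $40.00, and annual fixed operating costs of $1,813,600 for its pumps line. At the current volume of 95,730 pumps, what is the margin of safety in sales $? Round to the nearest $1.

Each unit contributes $72.49 − $40.00 = $32.49. Break-even units = $1,813,600 ÷ $32.49 = 55,820.25; break-even revenue = 55,820.25 × $72.49 = $4,046,410.10.
Actual sales revenue = 95,730 × $72.49 = $6,939,467.70.
Margin of safety = $6,939,467.70 − $4,046,410.10 = $2,893,058.

$2,893,058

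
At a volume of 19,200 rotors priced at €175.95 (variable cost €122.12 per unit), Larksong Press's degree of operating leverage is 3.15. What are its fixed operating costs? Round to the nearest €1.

€705,429

At 19,200 units, contribution = 19,200 × €53.83 = €1,033,536.00.
Since DOL = CM ÷ EBIT, EBIT = €1,033,536.00 ÷ 3.15 = €328,106.67.
And FC = contribution − EBIT = €1,033,536.00 − €328,106.67 = €705,429.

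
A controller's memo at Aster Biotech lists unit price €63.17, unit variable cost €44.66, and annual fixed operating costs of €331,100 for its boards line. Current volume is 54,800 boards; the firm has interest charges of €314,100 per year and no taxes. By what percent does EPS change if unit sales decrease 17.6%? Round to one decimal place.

At 54,800 units, contribution = 54,800 × €18.51 = €1,014,348.00.
Subtracting fixed costs: EBIT = €1,014,348.00 − €331,100 = €683,248.00.
After interest of €314,100.00, pre-tax earnings = €369,148.00.
DCL = total CM / (EBIT − I) = €1,014,348.00 / €369,148.00 = 2.7478.
EPS therefore changes by 2.7478 × (-17.6%) = -48.4%.

-48.4%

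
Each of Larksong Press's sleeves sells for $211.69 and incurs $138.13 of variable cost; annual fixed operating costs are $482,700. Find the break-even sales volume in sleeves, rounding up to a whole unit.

6,562 sleeves

Each unit contributes $211.69 − $138.13 = $73.56.
Break-even volume = fixed costs ÷ CM per unit = $482,700 ÷ $73.56 = 6,561.99, so 6,562 sleeves.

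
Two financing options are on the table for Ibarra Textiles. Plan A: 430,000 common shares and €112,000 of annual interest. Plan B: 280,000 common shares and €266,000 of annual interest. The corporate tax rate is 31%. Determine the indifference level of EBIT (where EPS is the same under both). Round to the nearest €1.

Set EPS_A = EPS_B: (EBIT − €112,000)(1 − 0.31) ÷ 430,000 = (EBIT − €266,000)(1 − 0.31) ÷ 280,000.
The (1 − t) factor cancels: (EBIT − 112,000) × 280,000 = (EBIT − 266,000) × 430,000.
Solving, EBIT = (266,000·430,000 − 112,000·280,000) / (430,000 − 280,000) = 83,020,000,000 / 150,000 = 553,466.67.

€553,467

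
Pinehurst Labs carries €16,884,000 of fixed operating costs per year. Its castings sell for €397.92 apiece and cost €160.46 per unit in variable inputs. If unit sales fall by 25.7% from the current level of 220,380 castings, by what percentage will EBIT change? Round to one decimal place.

At 220,380 units, contribution = 220,380 × €237.46 = €52,331,434.80.
EBIT = €52,331,434.80 − €16,884,000 = €35,447,434.80.
So DOL = total CM / EBIT = €52,331,434.80 / €35,447,434.80 = 1.4763.
Operating income changes by 1.4763 × -25.7% = -37.9%.

-37.9%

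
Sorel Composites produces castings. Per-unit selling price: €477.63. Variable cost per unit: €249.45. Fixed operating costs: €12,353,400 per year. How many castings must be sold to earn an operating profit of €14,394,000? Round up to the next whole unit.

117,221 castings

Each unit contributes €477.63 − €249.45 = €228.18.
Required volume = (fixed costs + target profit) ÷ CM = (€12,353,400 + €14,394,000) ÷ €228.18 = 117,220.62, so 117,221 castings.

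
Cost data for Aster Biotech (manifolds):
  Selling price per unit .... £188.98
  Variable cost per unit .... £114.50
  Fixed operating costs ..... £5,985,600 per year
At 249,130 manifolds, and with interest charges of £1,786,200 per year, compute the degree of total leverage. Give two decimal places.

1.72

At 249,130 units, contribution = 249,130 × £74.48 = £18,555,202.40.
EBIT = £18,555,202.40 − £5,985,600 = £12,569,602.40. Interest = £1,786,200.00, so EBIT − I = £10,783,402.40.
DCL = contribution ÷ (EBIT − I) = £18,555,202.40 ÷ £10,783,402.40 = 1.7207.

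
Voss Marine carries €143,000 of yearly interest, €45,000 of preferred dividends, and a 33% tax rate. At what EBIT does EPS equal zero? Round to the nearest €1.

€210,164

Grossing the preferred dividend up to pre-tax terms: €45,000 / (1 − 0.33) = €67,164.18.
EPS = 0 when EBIT covers interest plus the pre-tax preferred burden: €143,000 + €67,164.18 = €210,164.18.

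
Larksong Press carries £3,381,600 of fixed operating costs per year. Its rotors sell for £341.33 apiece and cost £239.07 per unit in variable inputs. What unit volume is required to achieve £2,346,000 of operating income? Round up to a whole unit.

Unit CM = price − variable cost = £341.33 − £239.07 = £102.26.
Units = (FC + target) / CM = (£3,381,600 + £2,346,000) / £102.26 = 56,010.17, so 56,011 rotors.

56,011 rotors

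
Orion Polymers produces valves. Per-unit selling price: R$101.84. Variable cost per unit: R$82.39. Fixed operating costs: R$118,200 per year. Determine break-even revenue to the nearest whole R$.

R$618,894

Contribution margin per unit = R$101.84 − R$82.39 = R$19.45, a CM ratio of R$19.45 ÷ R$101.84 = 0.1910.
Break-even sales = FC ÷ CM ratio = R$118,200 × R$101.84 / R$19.45 = R$618,894.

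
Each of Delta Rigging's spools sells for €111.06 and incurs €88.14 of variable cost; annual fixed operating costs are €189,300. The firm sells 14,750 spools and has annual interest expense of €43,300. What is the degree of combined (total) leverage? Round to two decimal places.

3.21

Total contribution margin = 14,750 × €22.92 = €338,070.00.
Operating income = contribution − fixed costs = €338,070.00 − €189,300 = €148,770.00. Interest = €43,300.00.
DOL = €338,070.00 ÷ €148,770.00 = 2.2724; DFL = €148,770.00 ÷ €105,470.00 = 1.4105.
Combined leverage = 2.2724 × 1.4105 = 3.2052.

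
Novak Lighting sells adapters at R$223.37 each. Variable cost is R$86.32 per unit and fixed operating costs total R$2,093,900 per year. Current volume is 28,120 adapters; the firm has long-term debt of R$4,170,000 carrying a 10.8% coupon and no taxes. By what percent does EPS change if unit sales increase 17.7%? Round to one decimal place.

+52.1%

Total contribution margin = 28,120 × R$137.05 = R$3,853,846.00.
Operating income = contribution − fixed costs = R$3,853,846.00 − R$2,093,900 = R$1,759,946.00.
Interest = R$450,360.00, so EBIT − I = R$1,309,586.00.
DCL = total CM / (EBIT − I) = R$3,853,846.00 / R$1,309,586.00 = 2.9428.
%ΔEPS = DCL × %ΔSales = 2.9428 × +17.7% = +52.1%.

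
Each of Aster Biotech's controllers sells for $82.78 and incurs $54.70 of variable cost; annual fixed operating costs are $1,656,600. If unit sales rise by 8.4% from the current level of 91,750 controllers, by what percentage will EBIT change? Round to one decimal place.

+23.5%

Total contribution margin = 91,750 × $28.08 = $2,576,340.00.
Operating income = contribution − fixed costs = $2,576,340.00 − $1,656,600 = $919,740.00.
Degree of operating leverage = $2,576,340.00 / $919,740.00 = 2.8012.
Operating income changes by 2.8012 × +8.4% = +23.5%.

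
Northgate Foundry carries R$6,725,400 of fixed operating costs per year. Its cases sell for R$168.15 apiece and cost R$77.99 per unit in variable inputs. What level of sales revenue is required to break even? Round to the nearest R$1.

R$12,542,990

Contribution margin per unit = R$168.15 − R$77.99 = R$90.16, a CM ratio of R$90.16 ÷ R$168.15 = 0.5362.
Break-even sales = FC ÷ CM ratio = R$6,725,400 × R$168.15 / R$90.16 = R$12,542,990.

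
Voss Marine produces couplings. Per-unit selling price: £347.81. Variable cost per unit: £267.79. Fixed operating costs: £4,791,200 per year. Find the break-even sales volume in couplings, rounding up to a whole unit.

Each unit contributes £347.81 − £267.79 = £80.02.
Break-even Q = £4,791,200 / £80.02 = 59,875.03 → 59,876 couplings.

59,876 couplings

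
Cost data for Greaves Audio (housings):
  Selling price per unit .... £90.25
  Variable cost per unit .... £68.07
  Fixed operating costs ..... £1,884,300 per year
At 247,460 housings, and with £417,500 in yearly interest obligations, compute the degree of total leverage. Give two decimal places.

Total contribution margin = 247,460 × £22.18 = £5,488,662.80.
EBIT = £5,488,662.80 − £1,884,300 = £3,604,362.80. Interest = £417,500.00.
DOL = £5,488,662.80 ÷ £3,604,362.80 = 1.5228; DFL = £3,604,362.80 ÷ £3,186,862.80 = 1.1310.
DCL = DOL × DFL = 1.5228 × 1.1310 = 1.7223.

1.72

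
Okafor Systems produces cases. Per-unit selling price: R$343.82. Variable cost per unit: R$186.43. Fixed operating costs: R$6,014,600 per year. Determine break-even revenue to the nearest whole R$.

R$13,138,953

Contribution margin per unit = R$343.82 − R$186.43 = R$157.39, a CM ratio of R$157.39 ÷ R$343.82 = 0.4578.
Break-even revenue = fixed costs × price ÷ CM = R$6,014,600 × R$343.82 ÷ R$157.39 = R$13,138,953.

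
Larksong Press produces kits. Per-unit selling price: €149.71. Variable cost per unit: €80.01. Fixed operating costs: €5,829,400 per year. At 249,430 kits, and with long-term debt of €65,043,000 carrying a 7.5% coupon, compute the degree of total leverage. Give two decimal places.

2.60

Total contribution margin = 249,430 × €69.70 = €17,385,271.00.
Subtracting fixed costs: EBIT = €17,385,271.00 − €5,829,400 = €11,555,871.00. Interest = €4,878,225.00, so EBIT − I = €6,677,646.00.
Degree of total leverage = total CM / (EBIT − interest) = €17,385,271.00 / €6,677,646.00 = 2.6035.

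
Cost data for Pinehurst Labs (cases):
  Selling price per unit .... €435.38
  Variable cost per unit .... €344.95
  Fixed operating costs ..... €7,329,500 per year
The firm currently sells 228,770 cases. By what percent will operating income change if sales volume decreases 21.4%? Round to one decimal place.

At 228,770 units, contribution = 228,770 × €90.43 = €20,687,671.10.
Subtracting fixed costs: EBIT = €20,687,671.10 − €7,329,500 = €13,358,171.10.
So DOL = total CM / EBIT = €20,687,671.10 / €13,358,171.10 = 1.5487.
%ΔEBIT = DOL × %ΔSales = 1.5487 × -21.4% = -33.1%.

-33.1%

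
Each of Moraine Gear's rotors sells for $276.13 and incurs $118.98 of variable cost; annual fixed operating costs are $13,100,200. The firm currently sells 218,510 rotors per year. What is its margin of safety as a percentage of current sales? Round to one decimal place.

61.9%

Contribution margin per unit = $276.13 − $118.98 = $157.15. Break-even units = $13,100,200 ÷ $157.15 = 83,361.12; break-even revenue = 83,361.12 × $276.13 = $23,018,506.05.
Current sales = 218,510 × $276.13 = $60,337,166.30.
Margin of safety = ($60,337,166.30 − $23,018,506.05) ÷ $60,337,166.30 = 61.9%.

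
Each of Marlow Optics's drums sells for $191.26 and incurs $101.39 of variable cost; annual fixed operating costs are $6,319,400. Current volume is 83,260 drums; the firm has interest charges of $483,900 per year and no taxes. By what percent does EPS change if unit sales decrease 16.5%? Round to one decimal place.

-181.8%

Total contribution margin = 83,260 × $89.87 = $7,482,576.20.
Operating income = contribution − fixed costs = $7,482,576.20 − $6,319,400 = $1,163,176.20.
After interest of $483,900.00, pre-tax earnings = $679,276.20.
Degree of combined leverage = contribution ÷ (EBIT − I) = $7,482,576.20 ÷ $679,276.20 = 11.0155.
%ΔEPS = DCL × %ΔSales = 11.0155 × -16.5% = -181.8%.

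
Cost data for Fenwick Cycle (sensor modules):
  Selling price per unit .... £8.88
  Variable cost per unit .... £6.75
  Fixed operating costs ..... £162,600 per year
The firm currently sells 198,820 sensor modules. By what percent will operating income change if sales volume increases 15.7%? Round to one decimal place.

Total contribution margin = 198,820 × £2.13 = £423,486.60.
Operating income = contribution − fixed costs = £423,486.60 − £162,600 = £260,886.60.
Degree of operating leverage = £423,486.60 / £260,886.60 = 1.6233.
%ΔEBIT = DOL × %ΔSales = 1.6233 × +15.7% = +25.5%.

+25.5%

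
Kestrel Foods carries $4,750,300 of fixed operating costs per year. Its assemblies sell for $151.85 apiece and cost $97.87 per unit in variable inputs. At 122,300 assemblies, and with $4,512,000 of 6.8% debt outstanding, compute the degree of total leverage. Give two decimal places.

At 122,300 units, contribution = 122,300 × $53.98 = $6,601,754.00.
Operating income = contribution − fixed costs = $6,601,754.00 − $4,750,300 = $1,851,454.00. Interest = $306,816.00, so EBIT − I = $1,544,638.00.
DCL = contribution ÷ (EBIT − I) = $6,601,754.00 ÷ $1,544,638.00 = 4.2740.

4.27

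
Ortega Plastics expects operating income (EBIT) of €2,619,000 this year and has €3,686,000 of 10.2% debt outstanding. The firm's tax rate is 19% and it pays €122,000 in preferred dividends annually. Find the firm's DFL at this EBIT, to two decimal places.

Annual interest charges come to €375,972.00.
Preferred dividends grossed up pre-tax: €122,000 / (1 − 0.19) = €150,617.28.
DFL = EBIT ÷ [EBIT − I − D_p/(1−t)] = €2,619,000 ÷ [€2,619,000 − €375,972.00 − €150,617.28] = €2,619,000 ÷ €2,092,410.72 = 1.2517.

1.25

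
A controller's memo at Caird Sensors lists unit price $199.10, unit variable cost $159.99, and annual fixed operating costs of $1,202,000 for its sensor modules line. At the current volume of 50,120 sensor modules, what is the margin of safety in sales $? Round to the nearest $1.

Unit CM = price − variable cost = $199.10 − $159.99 = $39.11. Break-even units = $1,202,000 ÷ $39.11 = 30,733.83; break-even revenue = 30,733.83 × $199.10 = $6,119,105.09.
Actual sales revenue = 50,120 × $199.10 = $9,978,892.00.
Margin of safety = $9,978,892.00 − $6,119,105.09 = $3,859,787.

$3,859,787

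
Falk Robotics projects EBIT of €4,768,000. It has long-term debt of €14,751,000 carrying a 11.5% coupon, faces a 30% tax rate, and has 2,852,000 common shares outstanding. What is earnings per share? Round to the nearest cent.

€0.75

Pre-tax income = €4,768,000 − €1,696,365.00 = €3,071,635.00.
After tax at 30%: net income = €3,071,635.00 × 0.70 = €2,150,144.50.
EPS = €2,150,144.50 ÷ 2,852,000 = €0.75.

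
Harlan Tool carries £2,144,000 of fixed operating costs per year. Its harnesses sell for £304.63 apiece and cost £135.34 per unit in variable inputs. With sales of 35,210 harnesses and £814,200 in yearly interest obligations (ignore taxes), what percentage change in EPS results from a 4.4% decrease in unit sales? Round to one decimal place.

Contribution at this volume is 35,210 × £169.29 = £5,960,700.90.
Subtracting fixed costs: EBIT = £5,960,700.90 − £2,144,000 = £3,816,700.90.
After interest of £814,200.00, pre-tax earnings = £3,002,500.90.
DCL = total CM / (EBIT − I) = £5,960,700.90 / £3,002,500.90 = 1.9852.
%ΔEPS = DCL × %ΔSales = 1.9852 × -4.4% = -8.7%.

-8.7%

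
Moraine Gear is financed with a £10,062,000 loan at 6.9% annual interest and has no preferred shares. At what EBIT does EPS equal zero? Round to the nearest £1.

£694,278

Annual interest = 6.9% × £10,062,000 = £694,278.00.
With no preferred dividends, EPS = 0 when EBIT exactly covers interest, so the financial break-even EBIT is £694,278.00.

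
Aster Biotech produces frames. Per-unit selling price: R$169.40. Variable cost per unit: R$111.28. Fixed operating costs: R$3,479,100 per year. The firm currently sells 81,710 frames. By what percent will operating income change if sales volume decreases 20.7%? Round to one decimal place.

Total contribution margin = 81,710 × R$58.12 = R$4,748,985.20.
EBIT = R$4,748,985.20 − R$3,479,100 = R$1,269,885.20.
DOL = contribution ÷ EBIT = R$4,748,985.20 ÷ R$1,269,885.20 = 3.7397.
So EBIT moves 3.7397 × (-20.7%) = -77.4%.

-77.4%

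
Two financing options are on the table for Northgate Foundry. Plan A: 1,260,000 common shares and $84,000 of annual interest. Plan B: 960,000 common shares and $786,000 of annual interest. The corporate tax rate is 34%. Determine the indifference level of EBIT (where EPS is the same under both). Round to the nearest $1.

$3,032,400

At indifference, (EBIT − 84,000)(1 − t)/1,260,000 = (EBIT − 786,000)(1 − t)/960,000.
Cancelling (1 − t) and cross-multiplying: 960,000·(EBIT − 84,000) = 1,260,000·(EBIT − 786,000).
EBIT × (1,260,000 − 960,000) = 786,000 × 1,260,000 − 84,000 × 960,000 = 909,720,000,000, so EBIT = 909,720,000,000 ÷ 300,000 = 3,032,400.00.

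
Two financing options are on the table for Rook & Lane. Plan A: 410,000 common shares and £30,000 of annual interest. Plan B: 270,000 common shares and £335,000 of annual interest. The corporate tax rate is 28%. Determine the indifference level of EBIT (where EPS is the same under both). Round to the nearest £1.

£923,214

Set EPS_A = EPS_B: (EBIT − £30,000)(1 − 0.28) ÷ 410,000 = (EBIT − £335,000)(1 − 0.28) ÷ 270,000.
Cancelling (1 − t) and cross-multiplying: 270,000·(EBIT − 30,000) = 410,000·(EBIT − 335,000).
EBIT × (410,000 − 270,000) = 335,000 × 410,000 − 30,000 × 270,000 = 129,250,000,000, so EBIT = 129,250,000,000 ÷ 140,000 = 923,214.29.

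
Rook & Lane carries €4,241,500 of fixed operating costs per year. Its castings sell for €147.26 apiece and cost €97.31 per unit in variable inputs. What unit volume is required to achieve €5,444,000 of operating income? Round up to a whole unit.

Unit CM = price − variable cost = €147.26 − €97.31 = €49.95.
Required volume = (fixed costs + target profit) ÷ CM = (€4,241,500 + €5,444,000) ÷ €49.95 = 193,903.90, so 193,904 castings.

193,904 castings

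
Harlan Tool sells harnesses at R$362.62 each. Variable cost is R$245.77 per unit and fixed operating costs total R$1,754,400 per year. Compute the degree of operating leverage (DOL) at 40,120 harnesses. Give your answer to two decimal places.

1.60

Contribution at this volume is 40,120 × R$116.85 = R$4,688,022.00.
Operating income = contribution − fixed costs = R$4,688,022.00 − R$1,754,400 = R$2,933,622.00.
Degree of operating leverage = R$4,688,022.00 / R$2,933,622.00 = 1.5980.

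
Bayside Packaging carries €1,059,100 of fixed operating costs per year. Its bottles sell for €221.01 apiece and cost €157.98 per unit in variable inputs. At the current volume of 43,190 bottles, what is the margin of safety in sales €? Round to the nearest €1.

€5,831,767

Unit CM = price − variable cost = €221.01 − €157.98 = €63.03. Break-even units = €1,059,100 ÷ €63.03 = 16,803.11; break-even revenue = 16,803.11 × €221.01 = €3,713,655.26.
Actual sales revenue = 43,190 × €221.01 = €9,545,421.90.
Margin of safety = €9,545,421.90 − €3,713,655.26 = €5,831,767.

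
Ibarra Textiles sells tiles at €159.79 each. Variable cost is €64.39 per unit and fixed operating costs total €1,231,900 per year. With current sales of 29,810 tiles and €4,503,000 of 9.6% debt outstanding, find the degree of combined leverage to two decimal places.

2.41

Total contribution margin = 29,810 × €95.40 = €2,843,874.00.
Operating income = contribution − fixed costs = €2,843,874.00 − €1,231,900 = €1,611,974.00. Interest = €432,288.00, so EBIT − I = €1,179,686.00.
DCL = contribution ÷ (EBIT − I) = €2,843,874.00 ÷ €1,179,686.00 = 2.4107.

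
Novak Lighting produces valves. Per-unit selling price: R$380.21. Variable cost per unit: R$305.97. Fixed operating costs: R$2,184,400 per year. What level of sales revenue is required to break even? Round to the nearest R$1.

CM per unit = R$380.21 − R$305.97 = R$74.24; CM ratio = R$74.24 / R$380.21 = 0.1953.
Break-even sales = FC ÷ CM ratio = R$2,184,400 × R$380.21 / R$74.24 = R$11,187,106.

R$11,187,106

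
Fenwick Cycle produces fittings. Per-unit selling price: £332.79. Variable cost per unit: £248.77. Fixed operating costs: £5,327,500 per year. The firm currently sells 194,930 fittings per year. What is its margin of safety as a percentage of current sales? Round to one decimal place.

Contribution margin per unit = £332.79 − £248.77 = £84.02. Break-even units = £5,327,500 ÷ £84.02 = 63,407.52; break-even revenue = 63,407.52 × £332.79 = £21,101,389.25.
Actual sales revenue = 194,930 × £332.79 = £64,870,754.70.
Margin of safety = (£64,870,754.70 − £21,101,389.25) ÷ £64,870,754.70 = 67.5%.

67.5%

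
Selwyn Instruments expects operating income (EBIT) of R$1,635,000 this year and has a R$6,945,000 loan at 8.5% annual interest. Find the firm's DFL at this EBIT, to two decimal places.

1.57

Interest = R$590,325.00.
Degree of financial leverage = EBIT / (EBIT − interest) = R$1,635,000 / R$1,044,675.00 = 1.5651.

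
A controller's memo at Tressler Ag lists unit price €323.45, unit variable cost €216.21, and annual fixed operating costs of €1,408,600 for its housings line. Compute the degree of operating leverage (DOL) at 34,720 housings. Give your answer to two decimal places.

1.61

Contribution at this volume is 34,720 × €107.24 = €3,723,372.80.
Subtracting fixed costs: EBIT = €3,723,372.80 − €1,408,600 = €2,314,772.80.
DOL = contribution ÷ EBIT = €3,723,372.80 ÷ €2,314,772.80 = 1.6085.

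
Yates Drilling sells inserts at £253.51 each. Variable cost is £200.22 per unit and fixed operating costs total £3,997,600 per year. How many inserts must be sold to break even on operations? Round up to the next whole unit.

Contribution margin per unit = £253.51 − £200.22 = £53.29.
Break-even volume = fixed costs ÷ CM per unit = £3,997,600 ÷ £53.29 = 75,015.95, so 75,016 inserts.

75,016 inserts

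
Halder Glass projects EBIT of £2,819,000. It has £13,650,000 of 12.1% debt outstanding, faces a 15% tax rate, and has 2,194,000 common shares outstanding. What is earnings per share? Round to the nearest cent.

Interest = £1,651,650.00, so EBT = £2,819,000 − £1,651,650.00 = £1,167,350.00.
After tax at 15%: net income = £1,167,350.00 × 0.85 = £992,247.50.
EPS = £992,247.50 ÷ 2,194,000 = £0.45.

£0.45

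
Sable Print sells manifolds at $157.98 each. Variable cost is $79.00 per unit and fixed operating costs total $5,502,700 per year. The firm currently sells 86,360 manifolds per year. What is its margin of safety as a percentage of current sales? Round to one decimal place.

Unit CM = price − variable cost = $157.98 − $79.00 = $78.98. Break-even units = $5,502,700 ÷ $78.98 = 69,672.07; break-even revenue = 69,672.07 × $157.98 = $11,006,793.44.
Actual sales revenue = 86,360 × $157.98 = $13,643,152.80.
Margin of safety = ($13,643,152.80 − $11,006,793.44) ÷ $13,643,152.80 = 19.3%.

19.3%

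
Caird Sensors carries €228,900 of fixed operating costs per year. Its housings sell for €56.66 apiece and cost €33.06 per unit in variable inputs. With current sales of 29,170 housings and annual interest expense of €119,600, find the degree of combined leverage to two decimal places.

At 29,170 units, contribution = 29,170 × €23.60 = €688,412.00.
EBIT = €688,412.00 − €228,900 = €459,512.00. Interest = €119,600.00, so EBIT − I = €339,912.00.
Degree of total leverage = total CM / (EBIT − interest) = €688,412.00 / €339,912.00 = 2.0253.

2.03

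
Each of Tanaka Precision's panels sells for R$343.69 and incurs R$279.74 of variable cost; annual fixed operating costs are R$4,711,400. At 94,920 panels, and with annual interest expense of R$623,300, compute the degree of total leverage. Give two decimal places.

At 94,920 units, contribution = 94,920 × R$63.95 = R$6,070,134.00.
Operating income = contribution − fixed costs = R$6,070,134.00 − R$4,711,400 = R$1,358,734.00. Interest = R$623,300.00.
DOL = R$6,070,134.00 ÷ R$1,358,734.00 = 4.4675; DFL = R$1,358,734.00 ÷ R$735,434.00 = 1.8475.
Combined leverage = 4.4675 × 1.8475 = 8.2537.

8.25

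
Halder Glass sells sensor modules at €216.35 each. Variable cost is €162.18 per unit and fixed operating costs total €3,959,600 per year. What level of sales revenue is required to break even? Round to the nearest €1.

CM per unit = €216.35 − €162.18 = €54.17; CM ratio = €54.17 / €216.35 = 0.2504.
Break-even revenue = fixed costs × price ÷ CM = €3,959,600 × €216.35 ÷ €54.17 = €15,814,278.

€15,814,278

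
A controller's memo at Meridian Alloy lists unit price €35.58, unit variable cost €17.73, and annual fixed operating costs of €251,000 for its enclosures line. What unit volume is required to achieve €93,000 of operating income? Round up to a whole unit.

Each unit contributes €35.58 − €17.73 = €17.85.
Required volume = (fixed costs + target profit) ÷ CM = (€251,000 + €93,000) ÷ €17.85 = 19,271.71, so 19,272 enclosures.

19,272 enclosures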